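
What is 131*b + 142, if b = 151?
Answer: 19923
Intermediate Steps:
131*b + 142 = 131*151 + 142 = 19781 + 142 = 19923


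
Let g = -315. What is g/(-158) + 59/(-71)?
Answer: 13043/11218 ≈ 1.1627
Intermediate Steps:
g/(-158) + 59/(-71) = -315/(-158) + 59/(-71) = -315*(-1/158) + 59*(-1/71) = 315/158 - 59/71 = 13043/11218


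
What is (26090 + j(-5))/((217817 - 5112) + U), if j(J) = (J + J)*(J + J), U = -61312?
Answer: 26190/151393 ≈ 0.17299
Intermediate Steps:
j(J) = 4*J**2 (j(J) = (2*J)*(2*J) = 4*J**2)
(26090 + j(-5))/((217817 - 5112) + U) = (26090 + 4*(-5)**2)/((217817 - 5112) - 61312) = (26090 + 4*25)/(212705 - 61312) = (26090 + 100)/151393 = 26190*(1/151393) = 26190/151393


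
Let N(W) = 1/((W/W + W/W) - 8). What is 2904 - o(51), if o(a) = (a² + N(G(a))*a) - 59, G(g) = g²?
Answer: 741/2 ≈ 370.50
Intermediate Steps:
N(W) = -⅙ (N(W) = 1/((1 + 1) - 8) = 1/(2 - 8) = 1/(-6) = -⅙)
o(a) = -59 + a² - a/6 (o(a) = (a² - a/6) - 59 = -59 + a² - a/6)
2904 - o(51) = 2904 - (-59 + 51² - ⅙*51) = 2904 - (-59 + 2601 - 17/2) = 2904 - 1*5067/2 = 2904 - 5067/2 = 741/2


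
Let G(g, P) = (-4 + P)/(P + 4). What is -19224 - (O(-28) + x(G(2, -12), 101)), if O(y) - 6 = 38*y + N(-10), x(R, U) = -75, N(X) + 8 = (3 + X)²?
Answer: -18132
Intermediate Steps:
N(X) = -8 + (3 + X)²
G(g, P) = (-4 + P)/(4 + P)
O(y) = 47 + 38*y (O(y) = 6 + (38*y + (-8 + (3 - 10)²)) = 6 + (38*y + (-8 + (-7)²)) = 6 + (38*y + (-8 + 49)) = 6 + (38*y + 41) = 6 + (41 + 38*y) = 47 + 38*y)
-19224 - (O(-28) + x(G(2, -12), 101)) = -19224 - ((47 + 38*(-28)) - 75) = -19224 - ((47 - 1064) - 75) = -19224 - (-1017 - 75) = -19224 - 1*(-1092) = -19224 + 1092 = -18132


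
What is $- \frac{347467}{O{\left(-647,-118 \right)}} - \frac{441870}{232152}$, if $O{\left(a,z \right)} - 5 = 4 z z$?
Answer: $- \frac{17546293309}{2155183092} \approx -8.1414$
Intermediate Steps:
$O{\left(a,z \right)} = 5 + 4 z^{2}$ ($O{\left(a,z \right)} = 5 + 4 z z = 5 + 4 z^{2}$)
$- \frac{347467}{O{\left(-647,-118 \right)}} - \frac{441870}{232152} = - \frac{347467}{5 + 4 \left(-118\right)^{2}} - \frac{441870}{232152} = - \frac{347467}{5 + 4 \cdot 13924} - \frac{73645}{38692} = - \frac{347467}{5 + 55696} - \frac{73645}{38692} = - \frac{347467}{55701} - \frac{73645}{38692} = - \frac{17546293309}{2155183092}$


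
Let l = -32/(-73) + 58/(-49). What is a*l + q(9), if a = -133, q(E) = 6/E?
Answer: 152984/1533 ≈ 99.794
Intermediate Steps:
l = -2666/3577 (l = -32*(-1/73) + 58*(-1/49) = 32/73 - 58/49 = -2666/3577 ≈ -0.74532)
a*l + q(9) = -133*(-2666/3577) + 6/9 = 50654/511 + 6*(⅑) = 50654/511 + ⅔ = 152984/1533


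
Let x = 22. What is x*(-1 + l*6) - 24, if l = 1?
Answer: 86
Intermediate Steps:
x*(-1 + l*6) - 24 = 22*(-1 + 1*6) - 24 = 22*(-1 + 6) - 24 = 22*5 - 24 = 110 - 24 = 86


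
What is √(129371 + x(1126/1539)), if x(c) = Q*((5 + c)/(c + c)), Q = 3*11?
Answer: √164190271355/1126 ≈ 359.86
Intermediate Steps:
Q = 33
x(c) = 33*(5 + c)/(2*c) (x(c) = 33*((5 + c)/(c + c)) = 33*((5 + c)/((2*c))) = 33*((5 + c)*(1/(2*c))) = 33*((5 + c)/(2*c)) = 33*(5 + c)/(2*c))
√(129371 + x(1126/1539)) = √(129371 + 33*(5 + 1126/1539)/(2*((1126/1539)))) = √(129371 + 33*(5 + 1126*(1/1539))/(2*((1126*(1/1539))))) = √(129371 + 33*(5 + 1126/1539)/(2*(1126/1539))) = √(129371 + (33/2)*(1539/1126)*(8821/1539)) = √(129371 + 291093/2252) = √(291634585/2252) = √164190271355/1126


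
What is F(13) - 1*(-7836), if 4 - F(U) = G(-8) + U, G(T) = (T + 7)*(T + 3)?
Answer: 7822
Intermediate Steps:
G(T) = (3 + T)*(7 + T) (G(T) = (7 + T)*(3 + T) = (3 + T)*(7 + T))
F(U) = -1 - U (F(U) = 4 - ((21 + (-8)**2 + 10*(-8)) + U) = 4 - ((21 + 64 - 80) + U) = 4 - (5 + U) = 4 + (-5 - U) = -1 - U)
F(13) - 1*(-7836) = (-1 - 1*13) - 1*(-7836) = (-1 - 13) + 7836 = -14 + 7836 = 7822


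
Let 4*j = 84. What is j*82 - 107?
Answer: 1615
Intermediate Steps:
j = 21 (j = (¼)*84 = 21)
j*82 - 107 = 21*82 - 107 = 1722 - 107 = 1615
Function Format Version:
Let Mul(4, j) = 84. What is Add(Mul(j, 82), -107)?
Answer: 1615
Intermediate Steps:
j = 21 (j = Mul(Rational(1, 4), 84) = 21)
Add(Mul(j, 82), -107) = Add(Mul(21, 82), -107) = Add(1722, -107) = 1615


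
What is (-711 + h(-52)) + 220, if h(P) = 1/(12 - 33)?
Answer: -10312/21 ≈ -491.05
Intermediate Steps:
h(P) = -1/21 (h(P) = 1/(-21) = -1/21)
(-711 + h(-52)) + 220 = (-711 - 1/21) + 220 = -14932/21 + 220 = -10312/21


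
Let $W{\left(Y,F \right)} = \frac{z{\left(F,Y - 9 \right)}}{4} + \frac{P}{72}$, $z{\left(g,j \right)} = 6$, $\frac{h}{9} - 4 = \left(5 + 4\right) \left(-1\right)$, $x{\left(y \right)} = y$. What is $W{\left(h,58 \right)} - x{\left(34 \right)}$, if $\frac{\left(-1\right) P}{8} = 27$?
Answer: $- \frac{71}{2} \approx -35.5$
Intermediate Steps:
$P = -216$ ($P = \left(-8\right) 27 = -216$)
$h = -45$ ($h = 36 + 9 \left(5 + 4\right) \left(-1\right) = 36 + 9 \cdot 9 \left(-1\right) = 36 + 9 \left(-9\right) = 36 - 81 = -45$)
$W{\left(Y,F \right)} = - \frac{3}{2}$ ($W{\left(Y,F \right)} = \frac{6}{4} - \frac{216}{72} = 6 \cdot \frac{1}{4} - 3 = \frac{3}{2} - 3 = - \frac{3}{2}$)
$W{\left(h,58 \right)} - x{\left(34 \right)} = - \frac{3}{2} - 34 = - \frac{71}{2}$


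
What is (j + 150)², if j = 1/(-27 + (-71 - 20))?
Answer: 313254601/13924 ≈ 22497.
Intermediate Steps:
j = -1/118 (j = 1/(-27 - 91) = 1/(-118) = -1/118 ≈ -0.0084746)
(j + 150)² = (-1/118 + 150)² = (17699/118)² = 313254601/13924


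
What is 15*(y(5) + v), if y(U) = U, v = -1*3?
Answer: 30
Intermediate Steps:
v = -3
15*(y(5) + v) = 15*(5 - 3) = 15*2 = 30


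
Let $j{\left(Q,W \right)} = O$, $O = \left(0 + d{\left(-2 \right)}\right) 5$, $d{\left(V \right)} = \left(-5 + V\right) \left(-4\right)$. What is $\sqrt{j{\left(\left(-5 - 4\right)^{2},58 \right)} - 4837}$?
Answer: $i \sqrt{4697} \approx 68.535 i$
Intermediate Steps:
$d{\left(V \right)} = 20 - 4 V$
$O = 140$ ($O = \left(0 + \left(20 - -8\right)\right) 5 = \left(0 + \left(20 + 8\right)\right) 5 = \left(0 + 28\right) 5 = 28 \cdot 5 = 140$)
$j{\left(Q,W \right)} = 140$
$\sqrt{j{\left(\left(-5 - 4\right)^{2},58 \right)} - 4837} = \sqrt{140 - 4837} = \sqrt{-4697} = i \sqrt{4697}$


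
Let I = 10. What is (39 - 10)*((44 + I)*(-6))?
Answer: -9396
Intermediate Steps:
(39 - 10)*((44 + I)*(-6)) = (39 - 10)*((44 + 10)*(-6)) = 29*(54*(-6)) = 29*(-324) = -9396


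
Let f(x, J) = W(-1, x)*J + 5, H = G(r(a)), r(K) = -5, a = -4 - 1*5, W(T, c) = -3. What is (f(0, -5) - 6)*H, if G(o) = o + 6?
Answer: 14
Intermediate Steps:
a = -9 (a = -4 - 5 = -9)
G(o) = 6 + o
H = 1 (H = 6 - 5 = 1)
f(x, J) = 5 - 3*J (f(x, J) = -3*J + 5 = 5 - 3*J)
(f(0, -5) - 6)*H = ((5 - 3*(-5)) - 6)*1 = ((5 + 15) - 6)*1 = (20 - 6)*1 = 14*1 = 14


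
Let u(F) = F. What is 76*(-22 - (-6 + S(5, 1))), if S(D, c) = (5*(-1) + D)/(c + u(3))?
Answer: -1216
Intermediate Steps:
S(D, c) = (-5 + D)/(3 + c) (S(D, c) = (5*(-1) + D)/(c + 3) = (-5 + D)/(3 + c))
76*(-22 - (-6 + S(5, 1))) = 76*(-22 - (-6 + (-5 + 5)/(3 + 1))) = 76*(-22 - (-6 + 0/4)) = 76*(-22 - (-6 + (1/4)*0)) = 76*(-22 - (-6 + 0)) = 76*(-22 - 1*(-6)) = 76*(-22 + 6) = 76*(-16) = -1216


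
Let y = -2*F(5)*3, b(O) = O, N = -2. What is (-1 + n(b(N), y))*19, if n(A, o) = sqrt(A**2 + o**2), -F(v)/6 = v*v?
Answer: -19 + 38*sqrt(202501) ≈ 17081.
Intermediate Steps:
F(v) = -6*v**2 (F(v) = -6*v*v = -6*v**2)
y = 900 (y = -(-12)*5**2*3 = -(-12)*25*3 = -2*(-150)*3 = 300*3 = 900)
(-1 + n(b(N), y))*19 = (-1 + sqrt((-2)**2 + 900**2))*19 = (-1 + sqrt(4 + 810000))*19 = (-1 + sqrt(810004))*19 = (-1 + 2*sqrt(202501))*19 = -19 + 38*sqrt(202501)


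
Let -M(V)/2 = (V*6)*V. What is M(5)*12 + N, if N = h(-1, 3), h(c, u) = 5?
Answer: -3595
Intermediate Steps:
N = 5
M(V) = -12*V² (M(V) = -2*V*6*V = -2*6*V*V = -12*V²)
M(5)*12 + N = -12*5²*12 + 5 = -12*25*12 + 5 = -300*12 + 5 = -3600 + 5 = -3595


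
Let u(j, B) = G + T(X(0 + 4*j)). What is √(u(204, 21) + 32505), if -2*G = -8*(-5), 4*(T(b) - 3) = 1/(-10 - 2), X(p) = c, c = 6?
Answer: √4678269/12 ≈ 180.24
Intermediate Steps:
X(p) = 6
T(b) = 143/48 (T(b) = 3 + 1/(4*(-10 - 2)) = 3 + (¼)/(-12) = 3 + (¼)*(-1/12) = 3 - 1/48 = 143/48)
G = -20 (G = -(-4)*(-5) = -½*40 = -20)
u(j, B) = -817/48 (u(j, B) = -20 + 143/48 = -817/48)
√(u(204, 21) + 32505) = √(-817/48 + 32505) = √(1559423/48) = √4678269/12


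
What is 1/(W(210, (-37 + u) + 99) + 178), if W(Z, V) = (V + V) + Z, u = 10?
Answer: 1/532 ≈ 0.0018797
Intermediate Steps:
W(Z, V) = Z + 2*V (W(Z, V) = 2*V + Z = Z + 2*V)
1/(W(210, (-37 + u) + 99) + 178) = 1/((210 + 2*((-37 + 10) + 99)) + 178) = 1/((210 + 2*(-27 + 99)) + 178) = 1/((210 + 2*72) + 178) = 1/((210 + 144) + 178) = 1/(354 + 178) = 1/532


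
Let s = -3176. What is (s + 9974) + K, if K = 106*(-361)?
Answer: -31468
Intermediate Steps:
K = -38266
(s + 9974) + K = (-3176 + 9974) - 38266 = 6798 - 38266 = -31468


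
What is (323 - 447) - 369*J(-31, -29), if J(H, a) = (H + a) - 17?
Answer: 28289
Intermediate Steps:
J(H, a) = -17 + H + a
(323 - 447) - 369*J(-31, -29) = (323 - 447) - 369*(-17 - 31 - 29) = -124 - 369*(-77) = -124 + 28413 = 28289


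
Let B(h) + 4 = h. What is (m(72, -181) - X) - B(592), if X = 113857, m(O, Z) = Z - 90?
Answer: -114716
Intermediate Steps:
m(O, Z) = -90 + Z
B(h) = -4 + h
(m(72, -181) - X) - B(592) = ((-90 - 181) - 1*113857) - (-4 + 592) = (-271 - 113857) - 1*588 = -114128 - 588 = -114716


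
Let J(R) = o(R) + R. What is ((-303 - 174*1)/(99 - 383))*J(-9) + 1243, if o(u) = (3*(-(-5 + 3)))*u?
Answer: 322961/284 ≈ 1137.2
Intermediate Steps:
o(u) = 6*u (o(u) = (3*(-1*(-2)))*u = (3*2)*u = 6*u)
J(R) = 7*R (J(R) = 6*R + R = 7*R)
((-303 - 174*1)/(99 - 383))*J(-9) + 1243 = ((-303 - 174*1)/(99 - 383))*(7*(-9)) + 1243 = ((-303 - 174)/(-284))*(-63) + 1243 = -477*(-1/284)*(-63) + 1243 = (477/284)*(-63) + 1243 = -30051/284 + 1243 = 322961/284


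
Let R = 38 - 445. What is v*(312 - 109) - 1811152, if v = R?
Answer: -1893773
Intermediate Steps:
R = -407
v = -407
v*(312 - 109) - 1811152 = -407*(312 - 109) - 1811152 = -407*203 - 1811152 = -82621 - 1811152 = -1893773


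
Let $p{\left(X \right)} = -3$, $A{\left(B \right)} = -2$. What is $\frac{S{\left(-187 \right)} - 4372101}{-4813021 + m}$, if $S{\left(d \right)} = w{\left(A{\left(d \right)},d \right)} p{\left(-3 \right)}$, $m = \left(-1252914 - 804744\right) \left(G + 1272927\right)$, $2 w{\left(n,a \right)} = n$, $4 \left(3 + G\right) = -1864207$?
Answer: $\frac{8744196}{3320543906423} \approx 2.6334 \cdot 10^{-6}$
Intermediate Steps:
$G = - \frac{1864219}{4}$ ($G = -3 + \frac{1}{4} \left(-1864207\right) = -3 - \frac{1864207}{4} = - \frac{1864219}{4} \approx -4.6606 \cdot 10^{5}$)
$w{\left(n,a \right)} = \frac{n}{2}$
$m = - \frac{3320534280381}{2}$ ($m = \left(-1252914 - 804744\right) \left(- \frac{1864219}{4} + 1272927\right) = \left(-2057658\right) \frac{3227489}{4} = - \frac{3320534280381}{2} \approx -1.6603 \cdot 10^{12}$)
$S{\left(d \right)} = 3$ ($S{\left(d \right)} = \frac{1}{2} \left(-2\right) \left(-3\right) = \left(-1\right) \left(-3\right) = 3$)
$\frac{S{\left(-187 \right)} - 4372101}{-4813021 + m} = \frac{3 - 4372101}{-4813021 - \frac{3320534280381}{2}} = - \frac{4372098}{- \frac{3320543906423}{2}} = \left(-4372098\right) \left(- \frac{2}{3320543906423}\right) = \frac{8744196}{3320543906423}$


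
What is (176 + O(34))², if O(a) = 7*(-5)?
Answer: 19881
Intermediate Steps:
O(a) = -35
(176 + O(34))² = (176 - 35)² = 141² = 19881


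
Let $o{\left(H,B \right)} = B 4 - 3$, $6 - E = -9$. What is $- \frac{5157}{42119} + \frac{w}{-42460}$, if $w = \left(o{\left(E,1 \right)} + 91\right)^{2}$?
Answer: $- \frac{13078669}{40644835} \approx -0.32178$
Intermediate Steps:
$E = 15$ ($E = 6 - -9 = 6 + 9 = 15$)
$o{\left(H,B \right)} = -3 + 4 B$ ($o{\left(H,B \right)} = 4 B - 3 = -3 + 4 B$)
$w = 8464$ ($w = \left(\left(-3 + 4 \cdot 1\right) + 91\right)^{2} = \left(\left(-3 + 4\right) + 91\right)^{2} = \left(1 + 91\right)^{2} = 92^{2} = 8464$)
$- \frac{5157}{42119} + \frac{w}{-42460} = - \frac{5157}{42119} + \frac{8464}{-42460} = \left(-5157\right) \frac{1}{42119} + 8464 \left(- \frac{1}{42460}\right) = - \frac{5157}{42119} - \frac{2116}{10615} = - \frac{13078669}{40644835}$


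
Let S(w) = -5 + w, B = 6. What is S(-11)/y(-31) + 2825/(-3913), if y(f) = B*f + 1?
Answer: -460017/723905 ≈ -0.63547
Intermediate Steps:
y(f) = 1 + 6*f (y(f) = 6*f + 1 = 1 + 6*f)
S(-11)/y(-31) + 2825/(-3913) = (-5 - 11)/(1 + 6*(-31)) + 2825/(-3913) = -16/(1 - 186) + 2825*(-1/3913) = -16/(-185) - 2825/3913 = -16*(-1/185) - 2825/3913 = 16/185 - 2825/3913 = -460017/723905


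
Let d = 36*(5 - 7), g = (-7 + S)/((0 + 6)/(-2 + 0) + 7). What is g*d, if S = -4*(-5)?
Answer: -234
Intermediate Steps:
S = 20
g = 13/4 (g = (-7 + 20)/((0 + 6)/(-2 + 0) + 7) = 13/(6/(-2) + 7) = 13/(6*(-½) + 7) = 13/(-3 + 7) = 13/4 ≈ 3.2500)
d = -72 (d = 36*(-2) = -72)
g*d = (13/4)*(-72) = -234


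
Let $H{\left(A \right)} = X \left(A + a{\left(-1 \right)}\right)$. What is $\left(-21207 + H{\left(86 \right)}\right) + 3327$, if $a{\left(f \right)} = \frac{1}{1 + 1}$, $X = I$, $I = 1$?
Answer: $- \frac{35587}{2} \approx -17794.0$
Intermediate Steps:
$X = 1$
$a{\left(f \right)} = \frac{1}{2}$
$H{\left(A \right)} = \frac{1}{2} + A$ ($H{\left(A \right)} = 1 \left(A + \frac{1}{2}\right) = 1 \left(\frac{1}{2} + A\right) = \frac{1}{2} + A$)
$\left(-21207 + H{\left(86 \right)}\right) + 3327 = \left(-21207 + \left(\frac{1}{2} + 86\right)\right) + 3327 = \left(-21207 + \frac{173}{2}\right) + 3327 = - \frac{42241}{2} + 3327 = - \frac{35587}{2}$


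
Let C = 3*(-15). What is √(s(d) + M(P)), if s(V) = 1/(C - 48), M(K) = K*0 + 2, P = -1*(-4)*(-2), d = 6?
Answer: √17205/93 ≈ 1.4104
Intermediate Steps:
C = -45
P = -8 (P = 4*(-2) = -8)
M(K) = 2 (M(K) = 0 + 2 = 2)
s(V) = -1/93 (s(V) = 1/(-45 - 48) = 1/(-93) = -1/93)
√(s(d) + M(P)) = √(-1/93 + 2) = √(185/93) = √17205/93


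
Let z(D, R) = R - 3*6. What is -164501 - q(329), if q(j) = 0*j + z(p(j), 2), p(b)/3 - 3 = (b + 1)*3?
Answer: -164485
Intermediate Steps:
p(b) = 18 + 9*b (p(b) = 9 + 3*((b + 1)*3) = 9 + 3*((1 + b)*3) = 9 + 3*(3 + 3*b) = 9 + (9 + 9*b) = 18 + 9*b)
z(D, R) = -18 + R (z(D, R) = R - 18 = -18 + R)
q(j) = -16 (q(j) = 0*j + (-18 + 2) = 0 - 16 = -16)
-164501 - q(329) = -164501 - 1*(-16) = -164501 + 16 = -164485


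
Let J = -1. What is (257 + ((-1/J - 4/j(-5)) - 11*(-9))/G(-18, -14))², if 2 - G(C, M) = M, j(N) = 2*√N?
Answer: (10530 + I*√5)²/1600 ≈ 69301.0 + 29.432*I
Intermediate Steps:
G(C, M) = 2 - M
(257 + ((-1/J - 4/j(-5)) - 11*(-9))/G(-18, -14))² = (257 + ((-1/(-1) - 4*(-I*√5/10)) - 11*(-9))/(2 - 1*(-14)))² = (257 + ((-1*(-1) - 4*(-I*√5/10)) + 99)/(2 + 14))² = (257 + ((1 - 4*(-I*√5/10)) + 99)/16)² = (257 + ((1 - (-2)*I*√5/5) + 99)*(1/16))² = (257 + ((1 + 2*I*√5/5) + 99)*(1/16))² = (257 + (100 + 2*I*√5/5)*(1/16))² = (257 + (25/4 + I*√5/40))² = (1053/4 + I*√5/40)²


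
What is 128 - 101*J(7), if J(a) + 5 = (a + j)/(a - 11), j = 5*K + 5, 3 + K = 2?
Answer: 3239/4 ≈ 809.75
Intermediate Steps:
K = -1 (K = -3 + 2 = -1)
j = 0 (j = 5*(-1) + 5 = -5 + 5 = 0)
J(a) = -5 + a/(-11 + a) (J(a) = -5 + (a + 0)/(a - 11) = -5 + a/(-11 + a))
128 - 101*J(7) = 128 - 101*(55 - 4*7)/(-11 + 7) = 128 - 101*(55 - 28)/(-4) = 128 - (-101)*27/4 = 128 - 101*(-27/4) = 128 + 2727/4 = 3239/4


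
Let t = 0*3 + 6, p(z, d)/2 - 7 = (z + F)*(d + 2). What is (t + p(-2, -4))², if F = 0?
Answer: 784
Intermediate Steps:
p(z, d) = 14 + 2*z*(2 + d) (p(z, d) = 14 + 2*((z + 0)*(d + 2)) = 14 + 2*(z*(2 + d)) = 14 + 2*z*(2 + d))
t = 6 (t = 0 + 6 = 6)
(t + p(-2, -4))² = (6 + (14 + 4*(-2) + 2*(-4)*(-2)))² = (6 + (14 - 8 + 16))² = (6 + 22)² = 28² = 784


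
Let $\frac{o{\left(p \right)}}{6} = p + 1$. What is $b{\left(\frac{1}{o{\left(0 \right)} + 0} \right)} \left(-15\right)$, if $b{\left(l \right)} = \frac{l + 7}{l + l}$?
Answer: $- \frac{645}{2} \approx -322.5$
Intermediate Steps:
$o{\left(p \right)} = 6 + 6 p$ ($o{\left(p \right)} = 6 \left(p + 1\right) = 6 \left(1 + p\right) = 6 + 6 p$)
$b{\left(l \right)} = \frac{7 + l}{2 l}$
$b{\left(\frac{1}{o{\left(0 \right)} + 0} \right)} \left(-15\right) = \frac{7 + \frac{1}{\left(6 + 6 \cdot 0\right) + 0}}{2 \frac{1}{\left(6 + 6 \cdot 0\right) + 0}} \left(-15\right) = \frac{7 + \frac{1}{\left(6 + 0\right) + 0}}{2 \frac{1}{\left(6 + 0\right) + 0}} \left(-15\right) = \frac{7 + \frac{1}{6 + 0}}{2 \frac{1}{6 + 0}} \left(-15\right) = \frac{7 + \frac{1}{6}}{2 \cdot \frac{1}{6}} \left(-15\right) = \frac{\frac{1}{\frac{1}{6}} \left(7 + \frac{1}{6}\right)}{2} \left(-15\right) = \frac{1}{2} \cdot 6 \cdot \frac{43}{6} \left(-15\right) = \frac{43}{2} \left(-15\right) = - \frac{645}{2}$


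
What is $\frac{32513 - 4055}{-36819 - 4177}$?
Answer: $- \frac{14229}{20498} \approx -0.69417$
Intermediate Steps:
$\frac{32513 - 4055}{-36819 - 4177} = \frac{28458}{-40996} = 28458 \left(- \frac{1}{40996}\right) = - \frac{14229}{20498}$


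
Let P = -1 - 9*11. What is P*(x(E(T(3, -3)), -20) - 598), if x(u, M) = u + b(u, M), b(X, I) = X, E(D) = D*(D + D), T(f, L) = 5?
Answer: 49800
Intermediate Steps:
E(D) = 2*D² (E(D) = D*(2*D) = 2*D²)
P = -100 (P = -1 - 99 = -100)
x(u, M) = 2*u (x(u, M) = u + u = 2*u)
P*(x(E(T(3, -3)), -20) - 598) = -100*(2*(2*5²) - 598) = -100*(2*(2*25) - 598) = -100*(2*50 - 598) = -100*(100 - 598) = -100*(-498) = 49800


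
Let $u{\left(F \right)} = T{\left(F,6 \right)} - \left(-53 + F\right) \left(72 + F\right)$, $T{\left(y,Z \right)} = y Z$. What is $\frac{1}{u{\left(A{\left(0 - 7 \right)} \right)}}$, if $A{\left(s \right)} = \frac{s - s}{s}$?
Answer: $\frac{1}{3816} \approx 0.00026205$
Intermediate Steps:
$T{\left(y,Z \right)} = Z y$
$A{\left(s \right)} = 0$ ($A{\left(s \right)} = \frac{0}{s} = 0$)
$u{\left(F \right)} = 6 F - \left(-53 + F\right) \left(72 + F\right)$
$\frac{1}{u{\left(A{\left(0 - 7 \right)} \right)}} = \frac{1}{3816 - 0^{2} - 0} = \frac{1}{3816 - 0 + 0} = \frac{1}{3816 + 0 + 0} = \frac{1}{3816}$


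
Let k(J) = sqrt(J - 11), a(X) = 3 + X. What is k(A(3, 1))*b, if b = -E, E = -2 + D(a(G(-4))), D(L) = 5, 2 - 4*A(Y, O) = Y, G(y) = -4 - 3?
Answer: -9*I*sqrt(5)/2 ≈ -10.062*I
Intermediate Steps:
G(y) = -7
A(Y, O) = 1/2 - Y/4
k(J) = sqrt(-11 + J)
E = 3 (E = -2 + 5 = 3)
b = -3 (b = -1*3 = -3)
k(A(3, 1))*b = sqrt(-11 + (1/2 - 1/4*3))*(-3) = sqrt(-11 + (1/2 - 3/4))*(-3) = sqrt(-11 - 1/4)*(-3) = sqrt(-45/4)*(-3) = (3*I*sqrt(5)/2)*(-3) = -9*I*sqrt(5)/2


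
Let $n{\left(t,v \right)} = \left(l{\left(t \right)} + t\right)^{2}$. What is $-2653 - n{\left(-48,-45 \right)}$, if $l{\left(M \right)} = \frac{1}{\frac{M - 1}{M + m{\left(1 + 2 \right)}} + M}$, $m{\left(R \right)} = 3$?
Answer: $- \frac{22099104742}{4456321} \approx -4959.0$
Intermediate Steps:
$l{\left(M \right)} = \frac{1}{M + \frac{-1 + M}{3 + M}}$ ($l{\left(M \right)} = \frac{1}{\frac{M - 1}{M + 3} + M} = \frac{1}{\frac{-1 + M}{3 + M} + M} = \frac{1}{M + \frac{-1 + M}{3 + M}}$)
$n{\left(t,v \right)} = \left(t + \frac{3 + t}{-1 + t^{2} + 4 t}\right)^{2}$ ($n{\left(t,v \right)} = \left(\frac{3 + t}{-1 + t^{2} + 4 t} + t\right)^{2} = \left(t + \frac{3 + t}{-1 + t^{2} + 4 t}\right)^{2}$)
$-2653 - n{\left(-48,-45 \right)} = -2653 - \frac{\left(3 + \left(-48\right)^{3} + 4 \left(-48\right)^{2}\right)^{2}}{\left(-1 + \left(-48\right)^{2} + 4 \left(-48\right)\right)^{2}} = -2653 - \frac{\left(3 - 110592 + 4 \cdot 2304\right)^{2}}{\left(-1 + 2304 - 192\right)^{2}} = -2653 - \frac{\left(3 - 110592 + 9216\right)^{2}}{4456321} = -2653 - \frac{\left(-101373\right)^{2}}{4456321} = -2653 - \frac{1}{4456321} \cdot 10276485129 = -2653 - \frac{10276485129}{4456321} = - \frac{22099104742}{4456321}$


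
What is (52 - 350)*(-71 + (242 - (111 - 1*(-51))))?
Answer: -2682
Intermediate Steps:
(52 - 350)*(-71 + (242 - (111 - 1*(-51)))) = -298*(-71 + (242 - (111 + 51))) = -298*(-71 + (242 - 1*162)) = -298*(-71 + (242 - 162)) = -298*(-71 + 80) = -298*9 = -2682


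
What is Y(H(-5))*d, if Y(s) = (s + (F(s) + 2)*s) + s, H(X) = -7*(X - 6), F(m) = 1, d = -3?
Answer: -1155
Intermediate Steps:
H(X) = 42 - 7*X (H(X) = -7*(-6 + X) = 42 - 7*X)
Y(s) = 5*s (Y(s) = (s + (1 + 2)*s) + s = (s + 3*s) + s = 4*s + s = 5*s)
Y(H(-5))*d = (5*(42 - 7*(-5)))*(-3) = (5*(42 + 35))*(-3) = (5*77)*(-3) = 385*(-3) = -1155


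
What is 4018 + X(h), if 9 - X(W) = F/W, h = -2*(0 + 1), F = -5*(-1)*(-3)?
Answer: 8039/2 ≈ 4019.5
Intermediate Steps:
F = -15 (F = 5*(-3) = -15)
h = -2 (h = -2*1 = -2)
X(W) = 9 + 15/W (X(W) = 9 - (-15)/W = 9 + 15/W)
4018 + X(h) = 4018 + (9 + 15/(-2)) = 4018 + (9 + 15*(-1/2)) = 4018 + (9 - 15/2) = 4018 + 3/2 = 8039/2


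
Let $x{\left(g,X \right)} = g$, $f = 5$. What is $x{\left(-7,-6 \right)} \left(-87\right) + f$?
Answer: $614$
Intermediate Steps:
$x{\left(-7,-6 \right)} \left(-87\right) + f = \left(-7\right) \left(-87\right) + 5 = 609 + 5 = 614$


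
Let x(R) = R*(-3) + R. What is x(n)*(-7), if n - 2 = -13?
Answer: -154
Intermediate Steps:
n = -11 (n = 2 - 13 = -11)
x(R) = -2*R (x(R) = -3*R + R = -2*R)
x(n)*(-7) = -2*(-11)*(-7) = 22*(-7) = -154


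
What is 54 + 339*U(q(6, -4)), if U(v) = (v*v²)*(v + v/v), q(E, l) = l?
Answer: 65142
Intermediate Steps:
U(v) = v³*(1 + v) (U(v) = v³*(v + 1) = v³*(1 + v))
54 + 339*U(q(6, -4)) = 54 + 339*((-4)³*(1 - 4)) = 54 + 339*(-64*(-3)) = 54 + 339*192 = 54 + 65088 = 65142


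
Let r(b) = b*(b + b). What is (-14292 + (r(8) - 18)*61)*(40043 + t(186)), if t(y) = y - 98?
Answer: -304273242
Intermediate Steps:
r(b) = 2*b² (r(b) = b*(2*b) = 2*b²)
t(y) = -98 + y
(-14292 + (r(8) - 18)*61)*(40043 + t(186)) = (-14292 + (2*8² - 18)*61)*(40043 + (-98 + 186)) = (-14292 + (2*64 - 18)*61)*(40043 + 88) = (-14292 + (128 - 18)*61)*40131 = (-14292 + 110*61)*40131 = (-14292 + 6710)*40131 = -7582*40131 = -304273242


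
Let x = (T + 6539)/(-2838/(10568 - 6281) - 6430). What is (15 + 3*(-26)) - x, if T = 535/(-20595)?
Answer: -1173068574583/18925602252 ≈ -61.983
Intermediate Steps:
T = -107/4119 (T = 535*(-1/20595) = -107/4119 ≈ -0.025977)
x = -19244367293/18925602252 (x = (-107/4119 + 6539)/(-2838/(10568 - 6281) - 6430) = 26934034/(4119*(-2838/4287 - 6430)) = 26934034/(4119*(-2838*1/4287 - 6430)) = 26934034/(4119*(-946/1429 - 6430)) = 26934034/(4119*(-9189416/1429)) = (26934034/4119)*(-1429/9189416) = -19244367293/18925602252 ≈ -1.0168)
(15 + 3*(-26)) - x = (15 + 3*(-26)) - 1*(-19244367293/18925602252) = (15 - 78) + 19244367293/18925602252 = -63 + 19244367293/18925602252 = -1173068574583/18925602252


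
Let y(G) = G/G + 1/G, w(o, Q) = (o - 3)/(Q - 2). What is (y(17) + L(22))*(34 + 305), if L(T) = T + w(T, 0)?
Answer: 156279/34 ≈ 4596.4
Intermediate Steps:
w(o, Q) = (-3 + o)/(-2 + Q)
y(G) = 1 + 1/G
L(T) = 3/2 + T/2 (L(T) = T + (-3 + T)/(-2 + 0) = T + (-3 + T)/(-2) = T - (-3 + T)/2 = T + (3/2 - T/2) = 3/2 + T/2)
(y(17) + L(22))*(34 + 305) = ((1 + 17)/17 + (3/2 + (½)*22))*(34 + 305) = ((1/17)*18 + (3/2 + 11))*339 = (18/17 + 25/2)*339 = (461/34)*339 = 156279/34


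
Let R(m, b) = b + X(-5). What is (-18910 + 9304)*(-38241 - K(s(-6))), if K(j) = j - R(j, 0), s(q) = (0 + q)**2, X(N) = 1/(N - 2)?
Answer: 2573831640/7 ≈ 3.6769e+8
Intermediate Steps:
X(N) = 1/(-2 + N)
s(q) = q**2
R(m, b) = -1/7 + b (R(m, b) = b + 1/(-2 - 5) = b + 1/(-7) = b - 1/7 = -1/7 + b)
K(j) = 1/7 + j (K(j) = j - (-1/7 + 0) = j - 1*(-1/7) = j + 1/7 = 1/7 + j)
(-18910 + 9304)*(-38241 - K(s(-6))) = (-18910 + 9304)*(-38241 - (1/7 + (-6)**2)) = -9606*(-38241 - (1/7 + 36)) = -9606*(-38241 - 1*253/7) = -9606*(-38241 - 253/7) = -9606*(-267940/7) = 2573831640/7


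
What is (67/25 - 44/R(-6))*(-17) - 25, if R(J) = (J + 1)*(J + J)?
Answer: -4357/75 ≈ -58.093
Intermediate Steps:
R(J) = 2*J*(1 + J) (R(J) = (1 + J)*(2*J) = 2*J*(1 + J))
(67/25 - 44/R(-6))*(-17) - 25 = (67/25 - 44*(-1/(12*(1 - 6))))*(-17) - 25 = (67*(1/25) - 44/(2*(-6)*(-5)))*(-17) - 25 = (67/25 - 44/60)*(-17) - 25 = (67/25 - 44*1/60)*(-17) - 25 = (67/25 - 11/15)*(-17) - 25 = (146/75)*(-17) - 25 = -2482/75 - 25 = -4357/75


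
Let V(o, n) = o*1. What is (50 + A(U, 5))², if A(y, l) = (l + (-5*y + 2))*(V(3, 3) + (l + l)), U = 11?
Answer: 329476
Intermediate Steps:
V(o, n) = o
A(y, l) = (3 + 2*l)*(2 + l - 5*y) (A(y, l) = (l + (-5*y + 2))*(3 + (l + l)) = (l + (2 - 5*y))*(3 + 2*l) = (2 + l - 5*y)*(3 + 2*l) = (3 + 2*l)*(2 + l - 5*y))
(50 + A(U, 5))² = (50 + (6 - 15*11 + 2*5² + 7*5 - 10*5*11))² = (50 + (6 - 165 + 2*25 + 35 - 550))² = (50 + (6 - 165 + 50 + 35 - 550))² = (50 - 624)² = (-574)² = 329476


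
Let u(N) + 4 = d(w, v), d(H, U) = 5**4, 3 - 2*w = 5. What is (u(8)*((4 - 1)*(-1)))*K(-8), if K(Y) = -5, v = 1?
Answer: 9315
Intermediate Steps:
w = -1 (w = 3/2 - 1/2*5 = 3/2 - 5/2 = -1)
d(H, U) = 625
u(N) = 621 (u(N) = -4 + 625 = 621)
(u(8)*((4 - 1)*(-1)))*K(-8) = (621*((4 - 1)*(-1)))*(-5) = (621*(3*(-1)))*(-5) = (621*(-3))*(-5) = -1863*(-5) = 9315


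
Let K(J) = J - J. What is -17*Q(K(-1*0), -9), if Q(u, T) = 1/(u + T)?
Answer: 17/9 ≈ 1.8889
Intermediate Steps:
K(J) = 0
Q(u, T) = 1/(T + u)
-17*Q(K(-1*0), -9) = -17/(-9 + 0) = -17/(-9) = -17*(-⅑) = 17/9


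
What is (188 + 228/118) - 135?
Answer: 3241/59 ≈ 54.932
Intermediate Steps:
(188 + 228/118) - 135 = (188 + 228*(1/118)) - 135 = (188 + 114/59) - 135 = 11206/59 - 135 = 3241/59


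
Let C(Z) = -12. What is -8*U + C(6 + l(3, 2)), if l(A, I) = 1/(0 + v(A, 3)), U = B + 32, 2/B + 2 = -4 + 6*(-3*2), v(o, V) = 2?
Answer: -5620/21 ≈ -267.62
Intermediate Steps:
B = -1/21 (B = 2/(-2 + (-4 + 6*(-3*2))) = 2/(-2 + (-4 + 6*(-6))) = 2/(-2 + (-4 - 36)) = 2/(-2 - 40) = 2/(-42) = 2*(-1/42) = -1/21 ≈ -0.047619)
U = 671/21 (U = -1/21 + 32 = 671/21 ≈ 31.952)
l(A, I) = 1/2 (l(A, I) = 1/(0 + 2) = 1/2)
-8*U + C(6 + l(3, 2)) = -8*671/21 - 12 = -5368/21 - 12 = -5620/21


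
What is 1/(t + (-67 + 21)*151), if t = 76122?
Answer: 1/69176 ≈ 1.4456e-5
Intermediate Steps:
1/(t + (-67 + 21)*151) = 1/(76122 + (-67 + 21)*151) = 1/(76122 - 46*151) = 1/(76122 - 6946) = 1/69176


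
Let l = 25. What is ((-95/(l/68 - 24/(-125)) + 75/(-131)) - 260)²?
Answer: 71911230989663025/388337109889 ≈ 1.8518e+5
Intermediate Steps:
((-95/(l/68 - 24/(-125)) + 75/(-131)) - 260)² = ((-95/(25/68 - 24/(-125)) + 75/(-131)) - 260)² = ((-95/(25*(1/68) - 24*(-1/125)) + 75*(-1/131)) - 260)² = ((-95/(25/68 + 24/125) - 75/131) - 260)² = ((-95/4757/8500 - 75/131) - 260)² = ((-95*8500/4757 - 75/131) - 260)² = ((-807500/4757 - 75/131) - 260)² = (-106139275/623167 - 260)² = (-268162695/623167)² = 71911230989663025/388337109889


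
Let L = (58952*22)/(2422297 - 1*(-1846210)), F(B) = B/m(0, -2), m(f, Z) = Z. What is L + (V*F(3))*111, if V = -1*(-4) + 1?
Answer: -7104470267/8537014 ≈ -832.20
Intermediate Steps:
V = 5 (V = 4 + 1 = 5)
F(B) = -B/2 (F(B) = B/(-2) = B*(-1/2) = -B/2)
L = 1296944/4268507 (L = 1296944/(2422297 + 1846210) = 1296944/4268507 ≈ 0.30384)
L + (V*F(3))*111 = 1296944/4268507 + (5*(-1/2*3))*111 = 1296944/4268507 + (5*(-3/2))*111 = 1296944/4268507 - 15/2*111 = 1296944/4268507 - 1665/2 = -7104470267/8537014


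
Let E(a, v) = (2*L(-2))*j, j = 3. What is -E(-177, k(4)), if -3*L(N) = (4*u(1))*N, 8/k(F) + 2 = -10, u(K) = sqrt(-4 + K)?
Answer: -16*I*sqrt(3) ≈ -27.713*I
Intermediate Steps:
k(F) = -2/3 (k(F) = 8/(-2 - 10) = 8/(-12) = 8*(-1/12) = -2/3)
L(N) = -4*I*N*sqrt(3)/3 (L(N) = -4*sqrt(-4 + 1)*N/3 = -4*sqrt(-3)*N/3 = -4*(I*sqrt(3))*N/3 = -4*I*sqrt(3)*N/3 = -4*I*N*sqrt(3)/3)
E(a, v) = 16*I*sqrt(3) (E(a, v) = (2*(-4/3*I*(-2)*sqrt(3)))*3 = (2*(8*I*sqrt(3)/3))*3 = (16*I*sqrt(3)/3)*3 = 16*I*sqrt(3))
-E(-177, k(4)) = -16*I*sqrt(3)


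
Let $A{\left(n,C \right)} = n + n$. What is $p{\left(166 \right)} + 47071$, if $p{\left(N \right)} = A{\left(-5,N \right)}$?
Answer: $47061$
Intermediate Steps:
$A{\left(n,C \right)} = 2 n$
$p{\left(N \right)} = -10$ ($p{\left(N \right)} = 2 \left(-5\right) = -10$)
$p{\left(166 \right)} + 47071 = -10 + 47071 = 47061$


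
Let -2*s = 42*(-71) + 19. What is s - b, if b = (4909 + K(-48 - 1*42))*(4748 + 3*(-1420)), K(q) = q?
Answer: -4700381/2 ≈ -2.3502e+6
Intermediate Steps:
s = 2963/2 (s = -(42*(-71) + 19)/2 = -(-2982 + 19)/2 = -½*(-2963) = 2963/2 ≈ 1481.5)
b = 2351672 (b = (4909 + (-48 - 1*42))*(4748 + 3*(-1420)) = (4909 + (-48 - 42))*(4748 - 4260) = (4909 - 90)*488 = 4819*488 = 2351672)
s - b = 2963/2 - 1*2351672 = 2963/2 - 2351672 = -4700381/2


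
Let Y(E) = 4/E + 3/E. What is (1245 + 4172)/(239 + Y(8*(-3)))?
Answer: 130008/5729 ≈ 22.693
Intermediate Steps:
Y(E) = 7/E
(1245 + 4172)/(239 + Y(8*(-3))) = (1245 + 4172)/(239 + 7/((8*(-3)))) = 5417/(239 + 7/(-24)) = 5417/(239 + 7*(-1/24)) = 5417/(239 - 7/24) = 5417/(5729/24) = 5417*(24/5729) = 130008/5729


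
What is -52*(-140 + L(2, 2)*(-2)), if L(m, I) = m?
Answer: 7488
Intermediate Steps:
-52*(-140 + L(2, 2)*(-2)) = -52*(-140 + 2*(-2)) = -52*(-140 - 4) = -52*(-144) = 7488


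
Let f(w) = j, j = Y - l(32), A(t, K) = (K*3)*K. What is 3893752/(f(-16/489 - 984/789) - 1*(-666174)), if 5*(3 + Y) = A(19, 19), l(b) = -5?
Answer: 19468760/3331963 ≈ 5.8430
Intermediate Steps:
A(t, K) = 3*K**2 (A(t, K) = (3*K)*K = 3*K**2)
Y = 1068/5 (Y = -3 + (3*19**2)/5 = -3 + (3*361)/5 = -3 + (1/5)*1083 = -3 + 1083/5 = 1068/5 ≈ 213.60)
j = 1093/5 (j = 1068/5 - 1*(-5) = 1068/5 + 5 = 1093/5 ≈ 218.60)
f(w) = 1093/5
3893752/(f(-16/489 - 984/789) - 1*(-666174)) = 3893752/(1093/5 - 1*(-666174)) = 3893752/(1093/5 + 666174) = 3893752/(3331963/5) = 3893752*(5/3331963) = 19468760/3331963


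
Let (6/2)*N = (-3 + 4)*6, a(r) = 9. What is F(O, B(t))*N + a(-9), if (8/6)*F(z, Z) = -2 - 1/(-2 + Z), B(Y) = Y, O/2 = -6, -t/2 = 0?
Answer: 27/4 ≈ 6.7500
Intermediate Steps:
t = 0 (t = -2*0 = 0)
O = -12 (O = 2*(-6) = -12)
F(z, Z) = -3/2 - 3/(4*(-2 + Z)) (F(z, Z) = 3*(-2 - 1/(-2 + Z))/4 = -3/2 - 3/(4*(-2 + Z)))
N = 2 (N = ((-3 + 4)*6)/3 = (1*6)/3 = (⅓)*6 = 2)
F(O, B(t))*N + a(-9) = (3*(3 - 2*0)/(4*(-2 + 0)))*2 + 9 = ((¾)*(3 + 0)/(-2))*2 + 9 = ((¾)*(-½)*3)*2 + 9 = -9/8*2 + 9 = -9/4 + 9 = 27/4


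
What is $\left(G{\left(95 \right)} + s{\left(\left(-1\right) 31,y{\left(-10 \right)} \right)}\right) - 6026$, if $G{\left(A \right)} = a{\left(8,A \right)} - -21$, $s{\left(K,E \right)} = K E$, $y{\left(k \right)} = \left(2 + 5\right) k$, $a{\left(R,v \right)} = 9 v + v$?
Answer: $-2885$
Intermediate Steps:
$a{\left(R,v \right)} = 10 v$
$y{\left(k \right)} = 7 k$
$s{\left(K,E \right)} = E K$
$G{\left(A \right)} = 21 + 10 A$ ($G{\left(A \right)} = 10 A - -21 = 10 A + 21 = 21 + 10 A$)
$\left(G{\left(95 \right)} + s{\left(\left(-1\right) 31,y{\left(-10 \right)} \right)}\right) - 6026 = \left(\left(21 + 10 \cdot 95\right) + 7 \left(-10\right) \left(\left(-1\right) 31\right)\right) - 6026 = \left(\left(21 + 950\right) - -2170\right) - 6026 = \left(971 + 2170\right) - 6026 = 3141 - 6026 = -2885$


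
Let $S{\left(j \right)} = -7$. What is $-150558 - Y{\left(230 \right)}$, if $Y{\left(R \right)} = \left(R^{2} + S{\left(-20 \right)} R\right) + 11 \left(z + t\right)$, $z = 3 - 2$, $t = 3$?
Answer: $-201892$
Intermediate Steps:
$z = 1$
$Y{\left(R \right)} = 44 + R^{2} - 7 R$ ($Y{\left(R \right)} = \left(R^{2} - 7 R\right) + 11 \left(1 + 3\right) = \left(R^{2} - 7 R\right) + 11 \cdot 4 = \left(R^{2} - 7 R\right) + 44 = 44 + R^{2} - 7 R$)
$-150558 - Y{\left(230 \right)} = -150558 - \left(44 + 230^{2} - 1610\right) = -150558 - \left(44 + 52900 - 1610\right) = -150558 - 51334 = -201892$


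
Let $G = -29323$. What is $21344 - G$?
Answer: $50667$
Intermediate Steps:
$21344 - G = 21344 - -29323 = 21344 + 29323 = 50667$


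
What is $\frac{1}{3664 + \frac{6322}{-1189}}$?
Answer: $\frac{41}{150006} \approx 0.00027332$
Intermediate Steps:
$\frac{1}{3664 + \frac{6322}{-1189}} = \frac{1}{3664 + 6322 \left(- \frac{1}{1189}\right)} = \frac{1}{3664 - \frac{218}{41}} = \frac{1}{\frac{150006}{41}} = \frac{41}{150006}$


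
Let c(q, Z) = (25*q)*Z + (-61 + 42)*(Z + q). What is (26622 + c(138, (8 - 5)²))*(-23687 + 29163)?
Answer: 300517404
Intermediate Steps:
c(q, Z) = -19*Z - 19*q + 25*Z*q (c(q, Z) = 25*Z*q - 19*(Z + q) = 25*Z*q + (-19*Z - 19*q) = -19*Z - 19*q + 25*Z*q)
(26622 + c(138, (8 - 5)²))*(-23687 + 29163) = (26622 + (-19*(8 - 5)² - 19*138 + 25*(8 - 5)²*138))*(-23687 + 29163) = (26622 + (-19*3² - 2622 + 25*3²*138))*5476 = (26622 + (-19*9 - 2622 + 25*9*138))*5476 = (26622 + (-171 - 2622 + 31050))*5476 = (26622 + 28257)*5476 = 54879*5476 = 300517404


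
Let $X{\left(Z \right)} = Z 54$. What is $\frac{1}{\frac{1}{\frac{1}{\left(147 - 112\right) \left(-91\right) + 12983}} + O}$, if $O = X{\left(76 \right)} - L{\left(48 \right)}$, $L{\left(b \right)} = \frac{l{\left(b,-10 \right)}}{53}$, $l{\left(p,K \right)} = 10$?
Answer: $\frac{53}{736796} \approx 7.1933 \cdot 10^{-5}$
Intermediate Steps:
$X{\left(Z \right)} = 54 Z$
$L{\left(b \right)} = \frac{10}{53}$
$O = \frac{217502}{53}$ ($O = 54 \cdot 76 - \frac{10}{53} = 4104 - \frac{10}{53} = \frac{217502}{53} \approx 4103.8$)
$\frac{1}{\frac{1}{\frac{1}{\left(147 - 112\right) \left(-91\right) + 12983}} + O} = \frac{1}{\frac{1}{\frac{1}{\left(147 - 112\right) \left(-91\right) + 12983}} + \frac{217502}{53}} = \frac{1}{\frac{1}{\frac{1}{35 \left(-91\right) + 12983}} + \frac{217502}{53}} = \frac{1}{\frac{1}{\frac{1}{-3185 + 12983}} + \frac{217502}{53}} = \frac{1}{\frac{1}{\frac{1}{9798}} + \frac{217502}{53}} = \frac{1}{9798 + \frac{217502}{53}} = \frac{1}{\frac{736796}{53}} = \frac{53}{736796}$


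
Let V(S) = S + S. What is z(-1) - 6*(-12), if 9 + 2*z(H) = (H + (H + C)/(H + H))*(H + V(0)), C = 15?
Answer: 143/2 ≈ 71.500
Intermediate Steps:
V(S) = 2*S
z(H) = -9/2 + H*(H + (15 + H)/(2*H))/2 (z(H) = -9/2 + ((H + (H + 15)/(H + H))*(H + 2*0))/2 = -9/2 + ((H + (15 + H)/((2*H)))*(H + 0))/2 = -9/2 + ((H + (15 + H)*(1/(2*H)))*H)/2 = -9/2 + ((H + (15 + H)/(2*H))*H)/2 = -9/2 + (H*(H + (15 + H)/(2*H)))/2 = -9/2 + H*(H + (15 + H)/(2*H))/2)
z(-1) - 6*(-12) = (-3/4 + (1/2)*(-1)**2 + (1/4)*(-1)) - 6*(-12) = (-3/4 + (1/2)*1 - 1/4) - 1*(-72) = (-3/4 + 1/2 - 1/4) + 72 = -1/2 + 72 = 143/2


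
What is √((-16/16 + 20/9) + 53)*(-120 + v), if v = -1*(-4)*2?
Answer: -224*√122/3 ≈ -824.72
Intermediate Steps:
v = 8 (v = 4*2 = 8)
√((-16/16 + 20/9) + 53)*(-120 + v) = √((-16/16 + 20/9) + 53)*(-120 + 8) = √((-16*1/16 + 20*(⅑)) + 53)*(-112) = √((-1 + 20/9) + 53)*(-112) = √(11/9 + 53)*(-112) = √(488/9)*(-112) = (2*√122/3)*(-112) = -224*√122/3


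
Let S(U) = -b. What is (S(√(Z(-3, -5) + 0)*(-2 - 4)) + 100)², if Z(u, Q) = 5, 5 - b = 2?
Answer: 9409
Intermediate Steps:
b = 3 (b = 5 - 1*2 = 5 - 2 = 3)
S(U) = -3 (S(U) = -1*3 = -3)
(S(√(Z(-3, -5) + 0)*(-2 - 4)) + 100)² = (-3 + 100)² = 97² = 9409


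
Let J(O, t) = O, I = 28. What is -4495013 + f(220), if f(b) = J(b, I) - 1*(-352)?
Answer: -4494441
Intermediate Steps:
f(b) = 352 + b (f(b) = b - 1*(-352) = b + 352 = 352 + b)
-4495013 + f(220) = -4495013 + (352 + 220) = -4495013 + 572 = -4494441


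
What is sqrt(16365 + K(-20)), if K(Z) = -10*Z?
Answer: sqrt(16565) ≈ 128.71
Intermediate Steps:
sqrt(16365 + K(-20)) = sqrt(16365 - 10*(-20)) = sqrt(16365 + 200) = sqrt(16565)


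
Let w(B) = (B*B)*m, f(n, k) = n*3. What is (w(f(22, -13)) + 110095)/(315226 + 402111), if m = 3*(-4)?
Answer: 57823/717337 ≈ 0.080608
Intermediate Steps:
m = -12
f(n, k) = 3*n
w(B) = -12*B² (w(B) = (B*B)*(-12) = B²*(-12) = -12*B²)
(w(f(22, -13)) + 110095)/(315226 + 402111) = (-12*(3*22)² + 110095)/(315226 + 402111) = (-12*66² + 110095)/717337 = (-12*4356 + 110095)*(1/717337) = (-52272 + 110095)*(1/717337) = 57823*(1/717337) = 57823/717337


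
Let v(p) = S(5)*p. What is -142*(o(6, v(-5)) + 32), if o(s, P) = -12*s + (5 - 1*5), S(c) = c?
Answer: 5680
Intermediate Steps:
v(p) = 5*p
o(s, P) = -12*s (o(s, P) = -12*s + (5 - 5) = -12*s + 0 = -12*s)
-142*(o(6, v(-5)) + 32) = -142*(-12*6 + 32) = -142*(-72 + 32) = -142*(-40) = 5680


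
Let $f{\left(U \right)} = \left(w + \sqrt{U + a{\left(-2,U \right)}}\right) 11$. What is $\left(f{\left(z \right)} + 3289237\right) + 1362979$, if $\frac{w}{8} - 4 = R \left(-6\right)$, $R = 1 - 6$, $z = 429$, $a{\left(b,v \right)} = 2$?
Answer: $4655208 + 11 \sqrt{431} \approx 4.6554 \cdot 10^{6}$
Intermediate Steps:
$R = -5$ ($R = 1 - 6 = -5$)
$w = 272$ ($w = 32 + 8 \left(\left(-5\right) \left(-6\right)\right) = 32 + 8 \cdot 30 = 32 + 240 = 272$)
$f{\left(U \right)} = 2992 + 11 \sqrt{2 + U}$ ($f{\left(U \right)} = \left(272 + \sqrt{U + 2}\right) 11 = \left(272 + \sqrt{2 + U}\right) 11 = 2992 + 11 \sqrt{2 + U}$)
$\left(f{\left(z \right)} + 3289237\right) + 1362979 = \left(\left(2992 + 11 \sqrt{2 + 429}\right) + 3289237\right) + 1362979 = \left(\left(2992 + 11 \sqrt{431}\right) + 3289237\right) + 1362979 = \left(3292229 + 11 \sqrt{431}\right) + 1362979 = 4655208 + 11 \sqrt{431}$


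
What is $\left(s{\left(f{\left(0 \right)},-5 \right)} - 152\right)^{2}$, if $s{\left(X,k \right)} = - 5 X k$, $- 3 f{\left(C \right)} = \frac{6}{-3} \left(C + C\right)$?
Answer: $23104$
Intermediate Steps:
$f{\left(C \right)} = \frac{4 C}{3}$ ($f{\left(C \right)} = - \frac{\frac{6}{-3} \left(C + C\right)}{3} = - \frac{6 \left(- \frac{1}{3}\right) 2 C}{3} = - \frac{\left(-2\right) 2 C}{3} = - \frac{\left(-4\right) C}{3} = \frac{4 C}{3}$)
$s{\left(X,k \right)} = - 5 X k$
$\left(s{\left(f{\left(0 \right)},-5 \right)} - 152\right)^{2} = \left(\left(-5\right) \frac{4}{3} \cdot 0 \left(-5\right) - 152\right)^{2} = \left(\left(-5\right) 0 \left(-5\right) - 152\right)^{2} = \left(0 - 152\right)^{2} = \left(-152\right)^{2} = 23104$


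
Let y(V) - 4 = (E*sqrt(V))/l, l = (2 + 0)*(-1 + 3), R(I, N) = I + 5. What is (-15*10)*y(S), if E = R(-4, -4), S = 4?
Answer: -675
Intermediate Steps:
R(I, N) = 5 + I
l = 4 (l = 2*2 = 4)
E = 1 (E = 5 - 4 = 1)
y(V) = 4 + sqrt(V)/4 (y(V) = 4 + (1*sqrt(V))/4 = 4 + sqrt(V)*(1/4) = 4 + sqrt(V)/4)
(-15*10)*y(S) = (-15*10)*(4 + sqrt(4)/4) = -150*(4 + (1/4)*2) = -150*(4 + 1/2) = -150*9/2 = -675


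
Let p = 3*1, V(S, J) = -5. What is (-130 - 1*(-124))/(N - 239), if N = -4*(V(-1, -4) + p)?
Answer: 2/77 ≈ 0.025974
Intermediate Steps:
p = 3
N = 8 (N = -4*(-5 + 3) = -4*(-2) = 8)
(-130 - 1*(-124))/(N - 239) = (-130 - 1*(-124))/(8 - 239) = (-130 + 124)/(-231) = -6*(-1/231) = 2/77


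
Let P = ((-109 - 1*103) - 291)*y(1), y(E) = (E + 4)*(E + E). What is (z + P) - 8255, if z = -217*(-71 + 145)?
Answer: -29343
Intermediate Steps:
z = -16058 (z = -217*74 = -16058)
y(E) = 2*E*(4 + E) (y(E) = (4 + E)*(2*E) = 2*E*(4 + E))
P = -5030 (P = ((-109 - 1*103) - 291)*(2*1*(4 + 1)) = ((-109 - 103) - 291)*(2*1*5) = (-212 - 291)*10 = -503*10 = -5030)
(z + P) - 8255 = (-16058 - 5030) - 8255 = -21088 - 8255 = -29343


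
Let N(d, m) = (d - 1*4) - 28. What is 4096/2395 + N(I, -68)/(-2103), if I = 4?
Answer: 8680948/5036685 ≈ 1.7235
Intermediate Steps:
N(d, m) = -32 + d (N(d, m) = (d - 4) - 28 = (-4 + d) - 28 = -32 + d)
4096/2395 + N(I, -68)/(-2103) = 4096/2395 + (-32 + 4)/(-2103) = 4096*(1/2395) - 28*(-1/2103) = 4096/2395 + 28/2103 = 8680948/5036685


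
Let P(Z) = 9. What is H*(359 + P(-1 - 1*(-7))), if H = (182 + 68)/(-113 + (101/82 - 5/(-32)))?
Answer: -24140800/29287 ≈ -824.28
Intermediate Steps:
H = -65600/29287 (H = 250/(-113 + (101*(1/82) - 5*(-1/32))) = 250/(-113 + (101/82 + 5/32)) = 250/(-113 + 1821/1312) = 250/(-146435/1312) = 250*(-1312/146435) = -65600/29287 ≈ -2.2399)
H*(359 + P(-1 - 1*(-7))) = -65600*(359 + 9)/29287 = -65600/29287*368 = -24140800/29287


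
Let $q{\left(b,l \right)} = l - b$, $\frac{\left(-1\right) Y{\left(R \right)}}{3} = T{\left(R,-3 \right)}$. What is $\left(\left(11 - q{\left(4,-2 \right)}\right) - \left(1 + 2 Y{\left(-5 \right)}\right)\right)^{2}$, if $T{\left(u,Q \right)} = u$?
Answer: $196$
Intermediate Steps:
$Y{\left(R \right)} = - 3 R$
$\left(\left(11 - q{\left(4,-2 \right)}\right) - \left(1 + 2 Y{\left(-5 \right)}\right)\right)^{2} = \left(\left(11 - \left(-2 - 4\right)\right) - \left(1 + 2 \left(\left(-3\right) \left(-5\right)\right)\right)\right)^{2} = \left(\left(11 - \left(-2 - 4\right)\right) - 31\right)^{2} = \left(\left(11 - -6\right) - 31\right)^{2} = \left(\left(11 + 6\right) - 31\right)^{2} = \left(17 - 31\right)^{2} = \left(-14\right)^{2} = 196$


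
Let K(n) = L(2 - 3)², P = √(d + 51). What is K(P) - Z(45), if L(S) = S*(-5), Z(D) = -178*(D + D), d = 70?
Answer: 16045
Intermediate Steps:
Z(D) = -356*D
P = 11 (P = √(70 + 51) = √121 = 11)
L(S) = -5*S
K(n) = 25 (K(n) = (-5*(2 - 3))² = (-5*(-1))² = 5² = 25)
K(P) - Z(45) = 25 - (-356)*45 = 25 - 1*(-16020) = 25 + 16020 = 16045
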